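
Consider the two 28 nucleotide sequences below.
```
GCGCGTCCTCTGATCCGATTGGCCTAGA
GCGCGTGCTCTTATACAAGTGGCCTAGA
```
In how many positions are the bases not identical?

The sequences differ at positions 7, 12, 15, 17, 19 (1-based) — 5 in total.

5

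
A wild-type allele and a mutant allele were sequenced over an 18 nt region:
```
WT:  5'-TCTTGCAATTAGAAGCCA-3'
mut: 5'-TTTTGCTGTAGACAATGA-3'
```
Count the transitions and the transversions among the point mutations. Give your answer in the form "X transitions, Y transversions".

6 transitions, 4 transversions

Mismatches (1-based):
position 2: C→T (pyrimidine→pyrimidine, transition)
position 7: A→T (purine→pyrimidine, transversion)
position 8: A→G (purine→purine, transition)
position 10: T→A (pyrimidine→purine, transversion)
position 11: A→G (purine→purine, transition)
position 12: G→A (purine→purine, transition)
position 13: A→C (purine→pyrimidine, transversion)
position 15: G→A (purine→purine, transition)
position 16: C→T (pyrimidine→pyrimidine, transition)
position 17: C→G (pyrimidine→purine, transversion)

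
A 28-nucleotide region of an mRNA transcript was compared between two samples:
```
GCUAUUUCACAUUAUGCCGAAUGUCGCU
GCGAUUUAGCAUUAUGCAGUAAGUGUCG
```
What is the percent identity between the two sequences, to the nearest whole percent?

68%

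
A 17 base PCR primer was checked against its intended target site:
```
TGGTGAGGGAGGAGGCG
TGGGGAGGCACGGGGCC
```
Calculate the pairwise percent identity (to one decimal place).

70.6%

5 positions differ (4, 9, 11, 13, 17), so 12 of 17 match: 12/17 = 70.59%.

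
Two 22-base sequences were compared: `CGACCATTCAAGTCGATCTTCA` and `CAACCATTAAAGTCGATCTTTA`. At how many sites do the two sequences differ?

3

The sequences differ at sites 2, 9, 21 (1-based) — 3 in total.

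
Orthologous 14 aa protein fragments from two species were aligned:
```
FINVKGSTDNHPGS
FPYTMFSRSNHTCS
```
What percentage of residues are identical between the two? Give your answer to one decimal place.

35.7%

Mismatches at positions 2, 3, 4, 5, 6, 8, 9, 12, 13 (1-based): 9 of 14.
Identical positions: 5/14 = 35.71% → 35.7%.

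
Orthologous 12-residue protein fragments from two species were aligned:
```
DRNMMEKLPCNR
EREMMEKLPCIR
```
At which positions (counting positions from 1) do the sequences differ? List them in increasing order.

Scanning 1-based: 1: D/E; 3: N/E; 11: N/I.

1, 3, 11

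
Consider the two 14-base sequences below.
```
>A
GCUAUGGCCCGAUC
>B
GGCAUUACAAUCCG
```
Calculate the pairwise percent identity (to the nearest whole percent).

10 positions differ (2, 3, 6, 7, 9, 10, 11, 12, 13, 14), so 4 of 14 match: 4/14 = 28.57%.

29%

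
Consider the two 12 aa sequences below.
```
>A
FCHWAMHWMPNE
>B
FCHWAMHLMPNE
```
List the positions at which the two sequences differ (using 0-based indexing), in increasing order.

Scanning 0-based: 7: W/L.

7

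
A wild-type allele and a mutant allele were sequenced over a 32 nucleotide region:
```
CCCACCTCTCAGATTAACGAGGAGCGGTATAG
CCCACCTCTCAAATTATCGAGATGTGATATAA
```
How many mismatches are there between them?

7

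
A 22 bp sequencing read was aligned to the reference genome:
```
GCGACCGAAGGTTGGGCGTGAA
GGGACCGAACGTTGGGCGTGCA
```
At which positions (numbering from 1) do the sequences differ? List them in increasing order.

2, 10, 21

Scanning 1-based: 2: C/G; 10: G/C; 21: A/C.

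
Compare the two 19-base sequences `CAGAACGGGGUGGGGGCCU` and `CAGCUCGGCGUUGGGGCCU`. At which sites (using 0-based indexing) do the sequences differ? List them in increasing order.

Scanning 0-based: 3: A/C; 4: A/U; 8: G/C; 11: G/U.

3, 4, 8, 11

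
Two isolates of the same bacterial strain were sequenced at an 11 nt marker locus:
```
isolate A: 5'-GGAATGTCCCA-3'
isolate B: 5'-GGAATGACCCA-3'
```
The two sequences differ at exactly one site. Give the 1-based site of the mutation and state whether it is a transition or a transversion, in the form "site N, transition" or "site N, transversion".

site 7, transversion

Site 7 changes T→A. T is a pyrimidine and A is a purine, so this is a transversion.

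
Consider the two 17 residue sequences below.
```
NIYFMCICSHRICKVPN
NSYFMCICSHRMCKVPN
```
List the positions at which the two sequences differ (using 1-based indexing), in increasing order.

2, 12

Differences at position 2 (I→S), position 12 (I→M).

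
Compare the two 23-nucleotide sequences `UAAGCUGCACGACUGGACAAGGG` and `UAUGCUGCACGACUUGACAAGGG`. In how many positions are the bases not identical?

2

Comparing position by position, 2 positions differ: 3 (A/U), 15 (G/U).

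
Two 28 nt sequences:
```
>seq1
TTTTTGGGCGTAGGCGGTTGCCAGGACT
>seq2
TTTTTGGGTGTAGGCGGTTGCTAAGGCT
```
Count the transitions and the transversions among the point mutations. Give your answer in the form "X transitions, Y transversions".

4 transitions, 0 transversions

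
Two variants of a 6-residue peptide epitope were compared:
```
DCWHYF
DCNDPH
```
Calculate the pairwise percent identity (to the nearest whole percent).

Mismatches at positions 3, 4, 5, 6 (1-based): 4 of 6.
Identical positions: 2/6 = 33.33% → 33%.

33%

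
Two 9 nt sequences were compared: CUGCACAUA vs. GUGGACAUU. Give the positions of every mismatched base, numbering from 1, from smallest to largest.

1, 4, 9

Differences at position 1 (C→G), position 4 (C→G), position 9 (A→U).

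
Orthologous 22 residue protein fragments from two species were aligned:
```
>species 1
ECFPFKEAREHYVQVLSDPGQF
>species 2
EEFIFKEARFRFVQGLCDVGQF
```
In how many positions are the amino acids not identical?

The sequences differ at positions 2, 4, 10, 11, 12, 15, 17, 19 (1-based) — 8 in total.

8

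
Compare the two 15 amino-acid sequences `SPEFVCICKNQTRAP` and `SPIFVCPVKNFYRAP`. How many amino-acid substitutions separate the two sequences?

Mismatches (1-based): residue 3: E→I; residue 7: I→P; residue 8: C→V; residue 11: Q→F; residue 12: T→Y.

5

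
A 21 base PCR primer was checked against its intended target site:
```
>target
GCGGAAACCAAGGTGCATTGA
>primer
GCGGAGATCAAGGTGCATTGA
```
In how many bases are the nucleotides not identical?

Mismatches (1-based): base 6: A→G; base 8: C→T.

2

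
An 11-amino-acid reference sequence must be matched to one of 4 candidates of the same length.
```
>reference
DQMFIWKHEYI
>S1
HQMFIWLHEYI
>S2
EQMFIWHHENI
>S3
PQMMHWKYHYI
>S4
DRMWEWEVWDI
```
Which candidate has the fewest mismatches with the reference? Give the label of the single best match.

S1

S1 differs at 2 residues; S2 differs at 3 residues; S3 differs at 5 residues; S4 differs at 7 residues. The closest is S1.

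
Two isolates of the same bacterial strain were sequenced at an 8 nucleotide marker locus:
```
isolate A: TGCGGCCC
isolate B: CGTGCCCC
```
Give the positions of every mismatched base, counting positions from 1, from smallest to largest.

1, 3, 5

Differences at position 1 (T→C), position 3 (C→T), position 5 (G→C).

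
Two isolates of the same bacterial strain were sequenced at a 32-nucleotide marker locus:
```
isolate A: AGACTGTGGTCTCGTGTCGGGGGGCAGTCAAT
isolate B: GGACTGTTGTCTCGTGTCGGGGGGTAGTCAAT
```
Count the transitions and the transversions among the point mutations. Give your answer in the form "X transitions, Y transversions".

Mismatches (1-based):
base 1: A→G (purine→purine, transition)
base 8: G→T (purine→pyrimidine, transversion)
base 25: C→T (pyrimidine→pyrimidine, transition)

2 transitions, 1 transversion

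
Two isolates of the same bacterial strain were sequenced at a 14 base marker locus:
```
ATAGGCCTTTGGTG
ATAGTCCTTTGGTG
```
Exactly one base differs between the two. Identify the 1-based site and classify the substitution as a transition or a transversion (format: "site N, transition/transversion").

site 5, transversion

The sequences differ only at site 5: G→T (purine→pyrimidine), a transversion.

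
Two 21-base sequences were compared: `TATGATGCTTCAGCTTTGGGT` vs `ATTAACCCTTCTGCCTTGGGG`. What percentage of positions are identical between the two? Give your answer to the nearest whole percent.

Mismatches at positions 1, 2, 4, 6, 7, 12, 15, 21 (1-based): 8 of 21.
Identical positions: 13/21 = 61.9% → 62%.

62%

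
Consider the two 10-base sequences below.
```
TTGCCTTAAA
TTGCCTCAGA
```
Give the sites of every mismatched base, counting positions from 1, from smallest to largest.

7, 9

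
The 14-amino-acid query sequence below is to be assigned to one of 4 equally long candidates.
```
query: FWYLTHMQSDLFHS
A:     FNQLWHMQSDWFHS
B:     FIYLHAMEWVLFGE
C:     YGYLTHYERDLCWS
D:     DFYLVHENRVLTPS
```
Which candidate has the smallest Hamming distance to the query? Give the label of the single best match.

A differs at 4 residues; B differs at 8 residues; C differs at 7 residues; D differs at 9 residues. The closest is A.

A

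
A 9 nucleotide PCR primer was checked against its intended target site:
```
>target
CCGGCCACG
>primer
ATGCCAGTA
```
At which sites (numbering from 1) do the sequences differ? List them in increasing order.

Scanning 1-based: 1: C/A; 2: C/T; 4: G/C; 6: C/A; 7: A/G; 8: C/T; 9: G/A.

1, 2, 4, 6, 7, 8, 9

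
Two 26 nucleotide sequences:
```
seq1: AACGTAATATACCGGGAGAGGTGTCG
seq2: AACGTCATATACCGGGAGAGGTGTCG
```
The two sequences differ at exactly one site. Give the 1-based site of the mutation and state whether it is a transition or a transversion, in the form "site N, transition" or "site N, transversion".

site 6, transversion

Site 6 changes A→C. A is a purine and C is a pyrimidine, so this is a transversion.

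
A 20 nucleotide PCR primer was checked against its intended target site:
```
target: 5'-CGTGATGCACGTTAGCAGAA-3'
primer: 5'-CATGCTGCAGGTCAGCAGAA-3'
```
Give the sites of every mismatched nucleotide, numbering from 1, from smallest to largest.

2, 5, 10, 13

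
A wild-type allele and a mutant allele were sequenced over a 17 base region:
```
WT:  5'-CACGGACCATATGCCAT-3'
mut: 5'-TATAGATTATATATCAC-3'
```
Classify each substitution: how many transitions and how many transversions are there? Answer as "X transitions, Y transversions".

8 transitions, 0 transversions

Transitions (purine↔purine or pyrimidine↔pyrimidine): 1 C→T, 3 C→T, 4 G→A, 7 C→T, 8 C→T, 13 G→A, 14 C→T, 17 T→C.
Transversions (purine↔pyrimidine): none.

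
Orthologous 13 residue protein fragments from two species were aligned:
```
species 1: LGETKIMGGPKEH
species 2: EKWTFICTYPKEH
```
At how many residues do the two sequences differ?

7

Mismatches (1-based): residue 1: L→E; residue 2: G→K; residue 3: E→W; residue 5: K→F; residue 7: M→C; residue 8: G→T; residue 9: G→Y.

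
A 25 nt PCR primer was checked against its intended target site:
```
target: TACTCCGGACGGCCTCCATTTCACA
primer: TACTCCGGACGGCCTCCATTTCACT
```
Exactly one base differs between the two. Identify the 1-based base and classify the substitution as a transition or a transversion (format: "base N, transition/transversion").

base 25, transversion

Base 25 changes A→T. A is a purine and T is a pyrimidine, so this is a transversion.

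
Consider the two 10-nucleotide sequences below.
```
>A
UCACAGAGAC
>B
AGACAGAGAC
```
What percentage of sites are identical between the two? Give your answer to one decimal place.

80.0%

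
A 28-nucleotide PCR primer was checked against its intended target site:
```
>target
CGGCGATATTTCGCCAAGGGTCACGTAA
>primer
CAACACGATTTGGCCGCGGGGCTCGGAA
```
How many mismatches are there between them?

Comparing position by position, 11 sites differ: 2 (G/A), 3 (G/A), 5 (G/A), 6 (A/C), 7 (T/G), 12 (C/G), 16 (A/G), 17 (A/C), 21 (T/G), 23 (A/T), 26 (T/G).

11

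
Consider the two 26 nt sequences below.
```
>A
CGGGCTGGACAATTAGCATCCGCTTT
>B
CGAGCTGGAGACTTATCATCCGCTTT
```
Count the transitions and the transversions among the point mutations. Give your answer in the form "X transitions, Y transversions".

1 transition, 3 transversions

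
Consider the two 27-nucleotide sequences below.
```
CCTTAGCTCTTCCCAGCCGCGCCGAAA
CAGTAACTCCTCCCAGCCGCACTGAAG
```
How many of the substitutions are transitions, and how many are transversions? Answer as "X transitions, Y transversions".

5 transitions, 2 transversions

Transitions (purine↔purine or pyrimidine↔pyrimidine): 6 G→A, 10 T→C, 21 G→A, 23 C→T, 27 A→G.
Transversions (purine↔pyrimidine): 2 C→A, 3 T→G.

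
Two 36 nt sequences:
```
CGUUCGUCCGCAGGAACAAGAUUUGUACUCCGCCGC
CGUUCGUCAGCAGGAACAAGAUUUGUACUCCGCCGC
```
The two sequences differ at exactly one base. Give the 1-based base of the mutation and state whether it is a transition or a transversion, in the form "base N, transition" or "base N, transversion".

base 9, transversion

The sequences differ only at base 9: C→A (pyrimidine→purine), a transversion.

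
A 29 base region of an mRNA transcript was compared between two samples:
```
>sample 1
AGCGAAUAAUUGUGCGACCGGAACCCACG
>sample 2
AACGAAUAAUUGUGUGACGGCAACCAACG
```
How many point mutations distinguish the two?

5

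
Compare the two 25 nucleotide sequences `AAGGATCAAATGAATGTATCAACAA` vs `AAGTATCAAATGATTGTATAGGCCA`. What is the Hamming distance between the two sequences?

The sequences differ at bases 4, 14, 20, 21, 22, 24 (1-based) — 6 in total.

6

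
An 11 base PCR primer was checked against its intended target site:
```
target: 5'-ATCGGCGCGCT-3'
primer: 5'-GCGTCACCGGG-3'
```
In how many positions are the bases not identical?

9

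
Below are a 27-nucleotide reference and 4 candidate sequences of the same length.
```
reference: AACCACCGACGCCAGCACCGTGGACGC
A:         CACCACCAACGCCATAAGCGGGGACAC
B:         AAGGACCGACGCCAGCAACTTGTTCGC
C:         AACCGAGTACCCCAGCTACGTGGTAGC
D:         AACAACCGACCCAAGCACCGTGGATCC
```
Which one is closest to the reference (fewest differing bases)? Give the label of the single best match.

D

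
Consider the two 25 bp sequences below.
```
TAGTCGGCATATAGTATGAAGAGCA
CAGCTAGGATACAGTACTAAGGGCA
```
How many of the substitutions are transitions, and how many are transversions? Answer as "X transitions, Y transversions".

7 transitions, 2 transversions

Transitions (purine↔purine or pyrimidine↔pyrimidine): 1 T→C, 4 T→C, 5 C→T, 6 G→A, 12 T→C, 17 T→C, 22 A→G.
Transversions (purine↔pyrimidine): 8 C→G, 18 G→T.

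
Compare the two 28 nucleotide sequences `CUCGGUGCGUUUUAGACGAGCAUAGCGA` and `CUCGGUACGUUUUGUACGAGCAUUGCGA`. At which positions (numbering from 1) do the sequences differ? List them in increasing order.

7, 14, 15, 24

Differences at position 7 (G→A), position 14 (A→G), position 15 (G→U), position 24 (A→U).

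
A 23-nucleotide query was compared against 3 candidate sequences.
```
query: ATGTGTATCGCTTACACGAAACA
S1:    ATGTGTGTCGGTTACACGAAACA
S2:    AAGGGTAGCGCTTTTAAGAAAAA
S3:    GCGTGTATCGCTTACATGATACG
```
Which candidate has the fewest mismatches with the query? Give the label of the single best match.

Hamming distances to query — S1: 2; S2: 7; S3: 5.
Smallest is S1 with 2 mismatches.

S1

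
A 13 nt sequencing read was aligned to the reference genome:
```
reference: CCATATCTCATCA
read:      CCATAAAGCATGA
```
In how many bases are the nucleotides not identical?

4

The sequences differ at bases 6, 7, 8, 12 (1-based) — 4 in total.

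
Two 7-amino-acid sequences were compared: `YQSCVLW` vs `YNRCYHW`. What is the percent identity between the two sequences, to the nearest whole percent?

43%

Mismatches at positions 2, 3, 5, 6 (1-based): 4 of 7.
Identical positions: 3/7 = 42.86% → 43%.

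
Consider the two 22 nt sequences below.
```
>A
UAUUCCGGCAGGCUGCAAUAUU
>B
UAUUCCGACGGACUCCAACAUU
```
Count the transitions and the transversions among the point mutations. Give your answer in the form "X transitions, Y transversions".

Transitions (purine↔purine or pyrimidine↔pyrimidine): 8 G→A, 10 A→G, 12 G→A, 19 U→C.
Transversions (purine↔pyrimidine): 15 G→C.

4 transitions, 1 transversion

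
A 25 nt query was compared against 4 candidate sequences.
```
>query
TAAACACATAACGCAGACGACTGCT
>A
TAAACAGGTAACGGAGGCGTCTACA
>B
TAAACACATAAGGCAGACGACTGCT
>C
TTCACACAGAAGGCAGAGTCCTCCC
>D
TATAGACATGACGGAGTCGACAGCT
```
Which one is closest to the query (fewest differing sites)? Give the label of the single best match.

B

Hamming distances to query — A: 7; B: 1; C: 9; D: 6.
Smallest is B with 1 mismatch.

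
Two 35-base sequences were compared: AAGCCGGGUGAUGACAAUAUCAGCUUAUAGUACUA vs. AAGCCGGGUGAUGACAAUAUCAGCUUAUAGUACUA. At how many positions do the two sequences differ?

No positions differ; the sequences are identical.

0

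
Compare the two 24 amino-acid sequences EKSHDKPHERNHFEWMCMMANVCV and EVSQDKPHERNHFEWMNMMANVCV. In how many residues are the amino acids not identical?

3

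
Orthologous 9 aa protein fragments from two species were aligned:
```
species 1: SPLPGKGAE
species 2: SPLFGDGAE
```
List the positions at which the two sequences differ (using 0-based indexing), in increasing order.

Differences at position 3 (P→F), position 5 (K→D).

3, 5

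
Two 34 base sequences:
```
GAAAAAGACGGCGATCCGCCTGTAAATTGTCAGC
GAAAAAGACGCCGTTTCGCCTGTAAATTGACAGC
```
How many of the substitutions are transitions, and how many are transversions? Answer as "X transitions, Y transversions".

Transitions (purine↔purine or pyrimidine↔pyrimidine): 16 C→T.
Transversions (purine↔pyrimidine): 11 G→C, 14 A→T, 30 T→A.

1 transition, 3 transversions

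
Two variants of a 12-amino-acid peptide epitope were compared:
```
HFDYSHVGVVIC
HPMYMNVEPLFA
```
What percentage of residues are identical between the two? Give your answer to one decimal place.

25.0%

9 positions differ (2, 3, 5, 6, 8, 9, 10, 11, 12), so 3 of 12 match: 3/12 = 25%.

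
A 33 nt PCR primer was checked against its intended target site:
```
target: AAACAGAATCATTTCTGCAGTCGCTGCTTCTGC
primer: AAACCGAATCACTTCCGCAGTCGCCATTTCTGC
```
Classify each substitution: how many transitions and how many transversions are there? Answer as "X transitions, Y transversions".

Mismatches (1-based):
position 5: A→C (purine→pyrimidine, transversion)
position 12: T→C (pyrimidine→pyrimidine, transition)
position 16: T→C (pyrimidine→pyrimidine, transition)
position 25: T→C (pyrimidine→pyrimidine, transition)
position 26: G→A (purine→purine, transition)
position 27: C→T (pyrimidine→pyrimidine, transition)

5 transitions, 1 transversion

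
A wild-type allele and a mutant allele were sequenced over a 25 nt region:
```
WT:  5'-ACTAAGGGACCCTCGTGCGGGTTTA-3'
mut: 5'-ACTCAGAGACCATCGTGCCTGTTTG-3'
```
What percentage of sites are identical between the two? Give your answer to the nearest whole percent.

6 positions differ (4, 7, 12, 19, 20, 25), so 19 of 25 match: 19/25 = 76%.

76%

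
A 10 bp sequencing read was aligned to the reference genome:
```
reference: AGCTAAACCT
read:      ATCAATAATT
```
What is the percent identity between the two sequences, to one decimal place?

5 positions differ (2, 4, 6, 8, 9), so 5 of 10 match: 5/10 = 50%.

50.0%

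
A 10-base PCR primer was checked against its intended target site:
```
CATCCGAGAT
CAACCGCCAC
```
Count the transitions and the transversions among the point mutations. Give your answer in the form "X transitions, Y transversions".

1 transition, 3 transversions

Mismatches (1-based):
base 3: T→A (pyrimidine→purine, transversion)
base 7: A→C (purine→pyrimidine, transversion)
base 8: G→C (purine→pyrimidine, transversion)
base 10: T→C (pyrimidine→pyrimidine, transition)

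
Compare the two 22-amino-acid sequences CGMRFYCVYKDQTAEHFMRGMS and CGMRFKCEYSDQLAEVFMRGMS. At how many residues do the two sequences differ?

5

The sequences differ at residues 6, 8, 10, 13, 16 (1-based) — 5 in total.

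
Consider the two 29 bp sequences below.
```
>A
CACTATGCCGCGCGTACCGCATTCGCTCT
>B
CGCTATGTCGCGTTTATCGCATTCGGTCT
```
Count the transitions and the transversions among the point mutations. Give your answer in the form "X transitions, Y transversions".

Mismatches (1-based):
position 2: A→G (purine→purine, transition)
position 8: C→T (pyrimidine→pyrimidine, transition)
position 13: C→T (pyrimidine→pyrimidine, transition)
position 14: G→T (purine→pyrimidine, transversion)
position 17: C→T (pyrimidine→pyrimidine, transition)
position 26: C→G (pyrimidine→purine, transversion)

4 transitions, 2 transversions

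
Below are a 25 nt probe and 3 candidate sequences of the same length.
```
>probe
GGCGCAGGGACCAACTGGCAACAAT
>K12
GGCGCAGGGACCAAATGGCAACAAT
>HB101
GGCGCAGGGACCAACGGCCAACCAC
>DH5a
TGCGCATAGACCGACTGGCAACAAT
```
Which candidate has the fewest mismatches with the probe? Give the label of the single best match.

Hamming distances to probe — K12: 1; HB101: 4; DH5a: 4.
Smallest is K12 with 1 mismatch.

K12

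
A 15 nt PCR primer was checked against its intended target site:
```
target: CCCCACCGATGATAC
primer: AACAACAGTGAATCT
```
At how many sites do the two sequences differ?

The sequences differ at sites 1, 2, 4, 7, 9, 10, 11, 14, 15 (1-based) — 9 in total.

9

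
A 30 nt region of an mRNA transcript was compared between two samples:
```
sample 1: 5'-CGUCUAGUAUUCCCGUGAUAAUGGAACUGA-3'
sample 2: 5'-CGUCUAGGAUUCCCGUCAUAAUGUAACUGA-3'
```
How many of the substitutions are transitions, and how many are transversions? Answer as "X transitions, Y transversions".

0 transitions, 3 transversions

Transitions (purine↔purine or pyrimidine↔pyrimidine): none.
Transversions (purine↔pyrimidine): 8 U→G, 17 G→C, 24 G→U.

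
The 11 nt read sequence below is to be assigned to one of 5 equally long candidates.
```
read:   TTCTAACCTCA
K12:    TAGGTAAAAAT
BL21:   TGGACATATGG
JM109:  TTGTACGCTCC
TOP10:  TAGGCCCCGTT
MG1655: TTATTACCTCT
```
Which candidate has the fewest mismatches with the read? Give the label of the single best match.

MG1655

Hamming distances to read — K12: 9; BL21: 8; JM109: 4; TOP10: 8; MG1655: 3.
Smallest is MG1655 with 3 mismatches.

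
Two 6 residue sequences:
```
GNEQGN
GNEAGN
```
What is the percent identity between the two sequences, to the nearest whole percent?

1 position differs (4), so 5 of 6 match: 5/6 = 83.33%.

83%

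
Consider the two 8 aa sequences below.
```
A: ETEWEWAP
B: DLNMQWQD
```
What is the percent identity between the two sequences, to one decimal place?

Mismatches at positions 1, 2, 3, 4, 5, 7, 8 (1-based): 7 of 8.
Identical positions: 1/8 = 12.5% → 12.5%.

12.5%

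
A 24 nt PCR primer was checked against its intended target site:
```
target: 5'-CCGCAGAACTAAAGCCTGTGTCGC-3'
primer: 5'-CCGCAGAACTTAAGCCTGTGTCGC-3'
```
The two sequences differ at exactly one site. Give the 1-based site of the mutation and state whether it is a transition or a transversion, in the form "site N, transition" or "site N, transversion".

site 11, transversion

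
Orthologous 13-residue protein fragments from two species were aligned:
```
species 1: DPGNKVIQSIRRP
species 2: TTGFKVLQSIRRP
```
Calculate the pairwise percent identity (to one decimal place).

69.2%

4 positions differ (1, 2, 4, 7), so 9 of 13 match: 9/13 = 69.23%.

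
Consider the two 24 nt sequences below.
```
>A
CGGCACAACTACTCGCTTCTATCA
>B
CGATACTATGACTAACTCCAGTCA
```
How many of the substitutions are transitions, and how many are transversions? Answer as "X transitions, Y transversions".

Transitions (purine↔purine or pyrimidine↔pyrimidine): 3 G→A, 4 C→T, 9 C→T, 15 G→A, 18 T→C, 21 A→G.
Transversions (purine↔pyrimidine): 7 A→T, 10 T→G, 14 C→A, 20 T→A.

6 transitions, 4 transversions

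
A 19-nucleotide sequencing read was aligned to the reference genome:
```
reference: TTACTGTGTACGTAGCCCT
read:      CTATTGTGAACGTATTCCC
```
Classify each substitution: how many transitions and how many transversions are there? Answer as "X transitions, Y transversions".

4 transitions, 2 transversions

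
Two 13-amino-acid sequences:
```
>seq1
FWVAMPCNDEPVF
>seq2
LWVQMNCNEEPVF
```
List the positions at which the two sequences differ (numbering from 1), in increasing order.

Differences at position 1 (F→L), position 4 (A→Q), position 6 (P→N), position 9 (D→E).

1, 4, 6, 9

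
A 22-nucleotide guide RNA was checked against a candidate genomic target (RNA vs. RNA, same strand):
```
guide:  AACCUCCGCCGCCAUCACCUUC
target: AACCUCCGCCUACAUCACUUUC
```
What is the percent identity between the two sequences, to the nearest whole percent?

3 positions differ (11, 12, 19), so 19 of 22 match: 19/22 = 86.36%.

86%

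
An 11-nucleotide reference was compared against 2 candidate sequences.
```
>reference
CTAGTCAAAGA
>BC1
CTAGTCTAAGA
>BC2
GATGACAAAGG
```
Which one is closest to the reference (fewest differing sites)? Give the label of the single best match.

BC1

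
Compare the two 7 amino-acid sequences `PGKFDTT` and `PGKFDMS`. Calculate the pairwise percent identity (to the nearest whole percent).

Mismatches at positions 6, 7 (1-based): 2 of 7.
Identical positions: 5/7 = 71.43% → 71%.

71%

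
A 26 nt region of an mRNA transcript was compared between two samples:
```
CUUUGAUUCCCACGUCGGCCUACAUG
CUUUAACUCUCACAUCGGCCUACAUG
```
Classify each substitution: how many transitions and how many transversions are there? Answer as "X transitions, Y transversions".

4 transitions, 0 transversions

Mismatches (1-based):
site 5: G→A (purine→purine, transition)
site 7: U→C (pyrimidine→pyrimidine, transition)
site 10: C→U (pyrimidine→pyrimidine, transition)
site 14: G→A (purine→purine, transition)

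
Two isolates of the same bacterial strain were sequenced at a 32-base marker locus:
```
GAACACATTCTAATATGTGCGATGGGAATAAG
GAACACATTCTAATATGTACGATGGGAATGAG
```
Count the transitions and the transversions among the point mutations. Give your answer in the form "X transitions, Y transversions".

2 transitions, 0 transversions

Mismatches (1-based):
site 19: G→A (purine→purine, transition)
site 30: A→G (purine→purine, transition)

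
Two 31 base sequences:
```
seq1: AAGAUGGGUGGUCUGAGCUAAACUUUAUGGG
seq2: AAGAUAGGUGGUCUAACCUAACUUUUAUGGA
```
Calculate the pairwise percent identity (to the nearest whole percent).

81%

6 positions differ (6, 15, 17, 22, 23, 31), so 25 of 31 match: 25/31 = 80.65%.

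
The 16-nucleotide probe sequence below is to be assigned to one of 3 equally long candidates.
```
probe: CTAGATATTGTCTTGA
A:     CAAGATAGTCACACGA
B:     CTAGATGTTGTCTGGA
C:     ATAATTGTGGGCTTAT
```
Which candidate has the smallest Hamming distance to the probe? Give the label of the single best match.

B

A differs at 6 sites; B differs at 2 sites; C differs at 8 sites. The closest is B.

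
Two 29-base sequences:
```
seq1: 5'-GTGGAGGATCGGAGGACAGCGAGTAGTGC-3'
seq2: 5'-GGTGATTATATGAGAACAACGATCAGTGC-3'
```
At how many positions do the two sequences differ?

The sequences differ at positions 2, 3, 6, 7, 10, 11, 15, 19, 23, 24 (1-based) — 10 in total.

10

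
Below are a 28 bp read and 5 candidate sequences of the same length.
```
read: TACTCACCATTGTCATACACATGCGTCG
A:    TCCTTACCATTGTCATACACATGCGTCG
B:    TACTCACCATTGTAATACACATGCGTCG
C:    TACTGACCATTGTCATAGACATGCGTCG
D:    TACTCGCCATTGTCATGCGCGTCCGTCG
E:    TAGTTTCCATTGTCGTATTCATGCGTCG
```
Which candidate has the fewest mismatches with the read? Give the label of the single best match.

B

A differs at 2 positions; B differs at 1 position; C differs at 2 positions; D differs at 5 positions; E differs at 6 positions. The closest is B.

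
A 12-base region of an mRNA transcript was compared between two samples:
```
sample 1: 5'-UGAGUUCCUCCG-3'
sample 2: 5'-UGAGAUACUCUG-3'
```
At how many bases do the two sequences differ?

3

Mismatches (1-based): base 5: U→A; base 7: C→A; base 11: C→U.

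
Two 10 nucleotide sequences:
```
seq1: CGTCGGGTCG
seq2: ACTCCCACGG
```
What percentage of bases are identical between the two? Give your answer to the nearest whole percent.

Mismatches at positions 1, 2, 5, 6, 7, 8, 9 (1-based): 7 of 10.
Identical positions: 3/10 = 30% → 30%.

30%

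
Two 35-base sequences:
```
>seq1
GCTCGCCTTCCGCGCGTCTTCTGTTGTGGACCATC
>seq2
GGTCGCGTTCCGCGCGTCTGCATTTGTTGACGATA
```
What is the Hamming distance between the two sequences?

Comparing position by position, 8 sites differ: 2 (C/G), 7 (C/G), 20 (T/G), 22 (T/A), 23 (G/T), 28 (G/T), 32 (C/G), 35 (C/A).

8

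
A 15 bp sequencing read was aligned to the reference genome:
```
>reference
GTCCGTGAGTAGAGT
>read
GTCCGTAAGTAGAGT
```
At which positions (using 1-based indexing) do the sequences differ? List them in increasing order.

Differences at position 7 (G→A).

7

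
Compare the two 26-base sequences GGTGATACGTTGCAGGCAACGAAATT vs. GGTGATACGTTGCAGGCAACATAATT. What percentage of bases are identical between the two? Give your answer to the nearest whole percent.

2 positions differ (21, 22), so 24 of 26 match: 24/26 = 92.31%.

92%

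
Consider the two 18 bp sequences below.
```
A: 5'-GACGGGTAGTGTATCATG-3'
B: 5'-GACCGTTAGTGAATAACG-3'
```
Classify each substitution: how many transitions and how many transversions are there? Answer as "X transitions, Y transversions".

1 transition, 4 transversions

Transitions (purine↔purine or pyrimidine↔pyrimidine): 17 T→C.
Transversions (purine↔pyrimidine): 4 G→C, 6 G→T, 12 T→A, 15 C→A.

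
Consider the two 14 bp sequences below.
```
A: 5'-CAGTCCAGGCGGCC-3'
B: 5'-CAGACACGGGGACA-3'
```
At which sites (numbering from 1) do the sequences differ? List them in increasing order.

Scanning 1-based: 4: T/A; 6: C/A; 7: A/C; 10: C/G; 12: G/A; 14: C/A.

4, 6, 7, 10, 12, 14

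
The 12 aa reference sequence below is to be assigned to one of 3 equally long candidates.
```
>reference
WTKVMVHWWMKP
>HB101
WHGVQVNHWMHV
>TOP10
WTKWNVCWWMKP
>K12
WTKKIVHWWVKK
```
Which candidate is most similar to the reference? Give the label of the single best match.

TOP10

HB101 differs at 7 positions; TOP10 differs at 3 positions; K12 differs at 4 positions. The closest is TOP10.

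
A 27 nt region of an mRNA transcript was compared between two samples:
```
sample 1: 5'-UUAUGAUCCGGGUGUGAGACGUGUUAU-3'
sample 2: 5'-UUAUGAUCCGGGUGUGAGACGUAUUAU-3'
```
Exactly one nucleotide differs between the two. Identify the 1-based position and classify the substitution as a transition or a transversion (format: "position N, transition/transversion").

position 23, transition

Position 23 changes G→A. G is a purine and A is a purine, so this is a transition.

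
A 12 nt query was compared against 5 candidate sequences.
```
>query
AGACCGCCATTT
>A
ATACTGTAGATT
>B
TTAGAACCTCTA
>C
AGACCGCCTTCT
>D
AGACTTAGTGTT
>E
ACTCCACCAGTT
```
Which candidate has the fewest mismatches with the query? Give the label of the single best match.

A differs at 6 sites; B differs at 8 sites; C differs at 2 sites; D differs at 6 sites; E differs at 4 sites. The closest is C.

C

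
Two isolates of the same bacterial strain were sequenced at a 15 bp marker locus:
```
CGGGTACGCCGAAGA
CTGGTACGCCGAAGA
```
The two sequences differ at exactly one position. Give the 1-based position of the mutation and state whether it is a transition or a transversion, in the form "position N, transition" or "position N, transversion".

position 2, transversion

Position 2 changes G→T. G is a purine and T is a pyrimidine, so this is a transversion.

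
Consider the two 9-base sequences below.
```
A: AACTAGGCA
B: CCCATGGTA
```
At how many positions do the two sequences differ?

5

The sequences differ at positions 1, 2, 4, 5, 8 (1-based) — 5 in total.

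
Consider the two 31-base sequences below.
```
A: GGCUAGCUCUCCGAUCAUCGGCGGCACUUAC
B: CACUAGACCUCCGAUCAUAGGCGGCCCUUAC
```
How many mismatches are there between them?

6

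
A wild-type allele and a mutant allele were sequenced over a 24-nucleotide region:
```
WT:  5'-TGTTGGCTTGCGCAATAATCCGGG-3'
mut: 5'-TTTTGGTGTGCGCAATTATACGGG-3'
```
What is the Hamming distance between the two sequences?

5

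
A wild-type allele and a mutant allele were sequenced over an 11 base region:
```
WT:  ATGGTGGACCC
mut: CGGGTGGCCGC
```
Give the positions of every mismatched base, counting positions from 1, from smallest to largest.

1, 2, 8, 10

Differences at position 1 (A→C), position 2 (T→G), position 8 (A→C), position 10 (C→G).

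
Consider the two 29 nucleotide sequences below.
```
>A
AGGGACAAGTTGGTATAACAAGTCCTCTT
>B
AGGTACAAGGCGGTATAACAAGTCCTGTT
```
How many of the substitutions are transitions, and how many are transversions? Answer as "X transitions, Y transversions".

1 transition, 3 transversions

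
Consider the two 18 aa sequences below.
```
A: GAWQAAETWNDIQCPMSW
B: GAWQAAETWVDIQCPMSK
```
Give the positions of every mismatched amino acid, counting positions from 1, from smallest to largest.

Differences at position 10 (N→V), position 18 (W→K).

10, 18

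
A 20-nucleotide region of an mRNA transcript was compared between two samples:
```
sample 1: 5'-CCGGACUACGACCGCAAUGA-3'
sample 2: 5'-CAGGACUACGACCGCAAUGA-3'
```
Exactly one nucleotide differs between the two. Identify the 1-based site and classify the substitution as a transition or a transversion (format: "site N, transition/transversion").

Site 2 changes C→A. C is a pyrimidine and A is a purine, so this is a transversion.

site 2, transversion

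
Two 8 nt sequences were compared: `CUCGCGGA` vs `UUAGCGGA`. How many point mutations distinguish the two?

2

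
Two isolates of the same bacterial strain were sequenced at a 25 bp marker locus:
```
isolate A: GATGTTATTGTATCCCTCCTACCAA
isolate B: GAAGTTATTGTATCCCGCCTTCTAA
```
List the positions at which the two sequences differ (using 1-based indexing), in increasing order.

3, 17, 21, 23

Differences at position 3 (T→A), position 17 (T→G), position 21 (A→T), position 23 (C→T).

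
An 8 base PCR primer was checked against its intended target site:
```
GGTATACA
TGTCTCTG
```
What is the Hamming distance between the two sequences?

5

The sequences differ at bases 1, 4, 6, 7, 8 (1-based) — 5 in total.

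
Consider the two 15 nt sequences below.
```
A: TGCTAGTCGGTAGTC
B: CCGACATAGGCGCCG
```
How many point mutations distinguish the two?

12

Comparing position by position, 12 sites differ: 1 (T/C), 2 (G/C), 3 (C/G), 4 (T/A), 5 (A/C), 6 (G/A), 8 (C/A), 11 (T/C), 12 (A/G), 13 (G/C), 14 (T/C), 15 (C/G).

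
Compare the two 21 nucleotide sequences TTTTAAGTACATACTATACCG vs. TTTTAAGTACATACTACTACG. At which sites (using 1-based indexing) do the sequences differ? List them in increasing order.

Differences at site 17 (T→C), site 18 (A→T), site 19 (C→A).

17, 18, 19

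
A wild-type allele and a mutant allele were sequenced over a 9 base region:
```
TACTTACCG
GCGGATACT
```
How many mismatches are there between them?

Comparing position by position, 8 bases differ: 1 (T/G), 2 (A/C), 3 (C/G), 4 (T/G), 5 (T/A), 6 (A/T), 7 (C/A), 9 (G/T).

8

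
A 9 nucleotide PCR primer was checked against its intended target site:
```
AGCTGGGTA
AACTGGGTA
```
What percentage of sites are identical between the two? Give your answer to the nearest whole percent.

89%

1 position differs (2), so 8 of 9 match: 8/9 = 88.89%.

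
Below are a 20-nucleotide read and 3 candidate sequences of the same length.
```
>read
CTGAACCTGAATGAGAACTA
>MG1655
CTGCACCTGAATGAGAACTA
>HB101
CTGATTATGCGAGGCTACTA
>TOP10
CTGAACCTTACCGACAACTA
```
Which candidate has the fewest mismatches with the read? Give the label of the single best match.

MG1655 differs at 1 site; HB101 differs at 9 sites; TOP10 differs at 4 sites. The closest is MG1655.

MG1655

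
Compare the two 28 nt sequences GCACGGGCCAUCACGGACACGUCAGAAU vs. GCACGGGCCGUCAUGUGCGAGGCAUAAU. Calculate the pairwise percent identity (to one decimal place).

71.4%

8 positions differ (10, 14, 16, 17, 19, 20, 22, 25), so 20 of 28 match: 20/28 = 71.43%.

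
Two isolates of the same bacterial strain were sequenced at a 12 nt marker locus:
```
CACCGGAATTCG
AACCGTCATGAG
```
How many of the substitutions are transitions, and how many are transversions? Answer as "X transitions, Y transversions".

Transitions (purine↔purine or pyrimidine↔pyrimidine): none.
Transversions (purine↔pyrimidine): 1 C→A, 6 G→T, 7 A→C, 10 T→G, 11 C→A.

0 transitions, 5 transversions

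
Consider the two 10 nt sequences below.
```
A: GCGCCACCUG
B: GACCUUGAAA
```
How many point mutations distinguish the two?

8

Comparing position by position, 8 sites differ: 2 (C/A), 3 (G/C), 5 (C/U), 6 (A/U), 7 (C/G), 8 (C/A), 9 (U/A), 10 (G/A).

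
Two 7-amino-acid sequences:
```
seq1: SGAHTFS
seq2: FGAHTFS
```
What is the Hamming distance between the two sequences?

1

Comparing position by position, 1 position differs: 1 (S/F).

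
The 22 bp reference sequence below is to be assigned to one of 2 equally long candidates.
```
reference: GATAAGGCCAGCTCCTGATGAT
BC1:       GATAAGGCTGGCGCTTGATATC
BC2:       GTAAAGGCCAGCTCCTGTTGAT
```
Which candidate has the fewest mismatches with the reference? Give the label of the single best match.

BC1 differs at 7 sites; BC2 differs at 3 sites. The closest is BC2.

BC2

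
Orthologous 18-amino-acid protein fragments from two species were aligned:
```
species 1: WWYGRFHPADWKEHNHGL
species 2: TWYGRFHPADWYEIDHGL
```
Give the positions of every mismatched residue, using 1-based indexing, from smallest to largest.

Differences at position 1 (W→T), position 12 (K→Y), position 14 (H→I), position 15 (N→D).

1, 12, 14, 15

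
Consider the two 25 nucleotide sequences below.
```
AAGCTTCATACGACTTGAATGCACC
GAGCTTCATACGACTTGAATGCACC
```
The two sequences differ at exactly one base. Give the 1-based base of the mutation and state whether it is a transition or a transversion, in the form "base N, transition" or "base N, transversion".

Base 1 changes A→G. A is a purine and G is a purine, so this is a transition.

base 1, transition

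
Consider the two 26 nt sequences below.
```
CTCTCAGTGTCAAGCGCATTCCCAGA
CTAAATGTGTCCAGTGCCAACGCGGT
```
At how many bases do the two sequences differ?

12

The sequences differ at bases 3, 4, 5, 6, 12, 15, 18, 19, 20, 22, 24, 26 (1-based) — 12 in total.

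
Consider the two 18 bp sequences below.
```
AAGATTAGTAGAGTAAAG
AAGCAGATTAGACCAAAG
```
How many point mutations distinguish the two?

Mismatches (1-based): position 4: A→C; position 5: T→A; position 6: T→G; position 8: G→T; position 13: G→C; position 14: T→C.

6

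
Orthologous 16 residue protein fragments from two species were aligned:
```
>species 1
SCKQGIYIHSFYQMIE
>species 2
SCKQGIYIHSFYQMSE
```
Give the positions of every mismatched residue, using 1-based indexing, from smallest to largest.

15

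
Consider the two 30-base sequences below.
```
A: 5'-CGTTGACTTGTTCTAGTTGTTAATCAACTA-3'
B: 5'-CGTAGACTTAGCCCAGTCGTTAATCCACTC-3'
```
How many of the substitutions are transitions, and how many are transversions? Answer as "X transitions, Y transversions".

Transitions (purine↔purine or pyrimidine↔pyrimidine): 10 G→A, 12 T→C, 14 T→C, 18 T→C.
Transversions (purine↔pyrimidine): 4 T→A, 11 T→G, 26 A→C, 30 A→C.

4 transitions, 4 transversions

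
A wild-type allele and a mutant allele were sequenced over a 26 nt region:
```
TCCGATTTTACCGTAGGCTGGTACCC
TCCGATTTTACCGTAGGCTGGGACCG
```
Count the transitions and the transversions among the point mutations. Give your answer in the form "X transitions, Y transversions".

Transitions (purine↔purine or pyrimidine↔pyrimidine): none.
Transversions (purine↔pyrimidine): 22 T→G, 26 C→G.

0 transitions, 2 transversions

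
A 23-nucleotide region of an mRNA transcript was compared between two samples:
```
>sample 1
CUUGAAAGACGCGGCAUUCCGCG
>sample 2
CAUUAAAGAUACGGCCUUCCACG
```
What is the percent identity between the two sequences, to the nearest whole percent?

6 positions differ (2, 4, 10, 11, 16, 21), so 17 of 23 match: 17/23 = 73.91%.

74%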